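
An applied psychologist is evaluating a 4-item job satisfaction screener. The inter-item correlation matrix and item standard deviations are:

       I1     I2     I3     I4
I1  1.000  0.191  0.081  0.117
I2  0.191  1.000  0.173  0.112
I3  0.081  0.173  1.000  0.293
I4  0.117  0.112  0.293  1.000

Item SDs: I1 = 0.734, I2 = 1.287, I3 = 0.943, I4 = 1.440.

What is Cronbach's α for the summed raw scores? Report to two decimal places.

Σσ²ᵢ = 0.734² + 1.287² + 0.943² + 1.440² = 5.1580
Covariances σ_ij = r_ij · s_i · s_j:
  σ(I1,I2) = 0.191 × 0.734 × 1.287 = 0.1804
  σ(I1,I3) = 0.081 × 0.734 × 0.943 = 0.0561
  σ(I1,I4) = 0.117 × 0.734 × 1.440 = 0.1237
  σ(I2,I3) = 0.173 × 1.287 × 0.943 = 0.2100
  σ(I2,I4) = 0.112 × 1.287 × 1.440 = 0.2076
  σ(I3,I4) = 0.293 × 0.943 × 1.440 = 0.3979
σ²_T = Σσ²ᵢ + 2·Σσ_ij = 5.1580 + 2 × 1.1757 = 7.5094
α = (4/3)·(1 − 5.1580/7.5094) = 0.42

α = 0.42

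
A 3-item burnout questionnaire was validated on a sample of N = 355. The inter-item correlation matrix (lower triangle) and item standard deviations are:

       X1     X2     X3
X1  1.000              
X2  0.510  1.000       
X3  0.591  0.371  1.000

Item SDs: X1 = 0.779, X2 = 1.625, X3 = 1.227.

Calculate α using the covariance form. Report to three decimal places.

Σσ²ᵢ = 0.779² + 1.625² + 1.227² = 4.7530
Covariances σ_ij = r_ij · s_i · s_j:
  σ(X1,X2) = 0.510 × 0.779 × 1.625 = 0.6456
  σ(X1,X3) = 0.591 × 0.779 × 1.227 = 0.5649
  σ(X2,X3) = 0.371 × 1.625 × 1.227 = 0.7397
σ²_T = Σσ²ᵢ + 2·Σσ_ij = 4.7530 + 2 × 1.9502 = 8.6534
α = (3/2)·(1 − 4.7530/8.6534) = 0.676

α = 0.676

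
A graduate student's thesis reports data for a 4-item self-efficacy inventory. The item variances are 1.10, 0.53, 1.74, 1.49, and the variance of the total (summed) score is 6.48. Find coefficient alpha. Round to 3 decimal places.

coefficient alpha = 0.333

sum of item variances = 1.10 + 0.53 + 1.74 + 1.49 = 4.86
α = (k/(k−1))·(1 − sum of item variances/σ²_total) = (4/3)·(1 − 4.86/6.48) = 0.333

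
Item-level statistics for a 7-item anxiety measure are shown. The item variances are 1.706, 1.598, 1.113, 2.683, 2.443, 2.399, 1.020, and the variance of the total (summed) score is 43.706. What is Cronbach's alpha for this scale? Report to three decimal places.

Σσ²ᵢ = 1.706 + 1.598 + 1.113 + 2.683 + 2.443 + 2.399 + 1.020 = 12.962
α = (k/(k−1))·(1 − Σσ²ᵢ/total variance) = (7/6)·(1 − 12.962/43.706) = 0.821

α = 0.821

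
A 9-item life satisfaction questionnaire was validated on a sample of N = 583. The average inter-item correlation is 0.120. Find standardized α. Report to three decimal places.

standardized α = 0.551

Standardized α = k·r̄ / (1 + (k−1)·r̄) = 9 × 0.120 / (1 + 8 × 0.120)
  = 1.0800 / 1.9600 = 0.551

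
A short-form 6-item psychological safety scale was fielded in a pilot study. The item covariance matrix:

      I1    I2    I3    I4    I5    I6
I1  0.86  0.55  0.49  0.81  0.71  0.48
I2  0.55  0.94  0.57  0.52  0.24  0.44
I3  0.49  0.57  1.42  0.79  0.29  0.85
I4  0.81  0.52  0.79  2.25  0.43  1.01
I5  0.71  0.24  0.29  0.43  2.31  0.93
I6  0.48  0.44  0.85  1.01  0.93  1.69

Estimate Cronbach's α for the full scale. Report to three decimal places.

ΣVar(i) = 0.86 + 0.94 + 1.42 + 2.25 + 2.31 + 1.69 = 9.47
Sum of the distinct covariances = 9.11
σ²_T = 9.47 + 2 × 9.11 = 27.69
α = (k/(k−1))·(1 − ΣVar(i)/σ²_T) = (6/5)·(1 − 9.47/27.69) = 0.790

Cronbach's α = 0.790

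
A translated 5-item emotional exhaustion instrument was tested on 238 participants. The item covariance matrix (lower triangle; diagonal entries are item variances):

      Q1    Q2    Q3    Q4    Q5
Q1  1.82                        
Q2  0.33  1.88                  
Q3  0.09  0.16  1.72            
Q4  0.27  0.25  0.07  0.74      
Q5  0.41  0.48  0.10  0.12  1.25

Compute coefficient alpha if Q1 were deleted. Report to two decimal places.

Remaining items: Q2, Q3, Q4, Q5 (k = 4).
ΣVar(i) = 1.88 + 1.72 + 0.74 + 1.25 = 5.59
total variance = 5.59 + 2 × 1.18 = 7.95
α (item deleted) = (4/3)·(1 − 5.59/7.95) = 0.40

coefficient alpha = 0.40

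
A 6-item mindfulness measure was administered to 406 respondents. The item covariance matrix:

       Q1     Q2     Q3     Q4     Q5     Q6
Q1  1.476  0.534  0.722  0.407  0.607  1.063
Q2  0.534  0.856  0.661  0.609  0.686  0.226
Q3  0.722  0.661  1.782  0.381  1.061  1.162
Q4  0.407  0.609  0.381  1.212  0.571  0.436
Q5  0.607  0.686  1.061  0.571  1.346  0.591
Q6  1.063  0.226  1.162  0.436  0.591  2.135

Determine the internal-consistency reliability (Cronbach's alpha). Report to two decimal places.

α = 0.83

sum of item variances = 1.476 + 0.856 + 1.782 + 1.212 + 1.346 + 2.135 = 8.807
Σ_{i<j} σ_ij = 9.717
σ²_T = 8.807 + 2 × 9.717 = 28.241
α = (k/(k−1))·(1 − sum of item variances/σ²_T) = (6/5)·(1 − 8.807/28.241) = 0.83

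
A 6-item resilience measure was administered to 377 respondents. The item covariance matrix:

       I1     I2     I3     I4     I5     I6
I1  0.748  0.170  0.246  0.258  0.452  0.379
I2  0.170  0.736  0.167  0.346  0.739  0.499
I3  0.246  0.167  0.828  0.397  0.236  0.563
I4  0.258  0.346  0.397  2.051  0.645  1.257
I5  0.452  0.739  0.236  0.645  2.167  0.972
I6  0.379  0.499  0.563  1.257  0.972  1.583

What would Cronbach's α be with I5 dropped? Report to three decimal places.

Cronbach's α = 0.738

Remaining items: I1, I2, I3, I4, I6 (k = 5).
ΣVar(i) = 0.748 + 0.736 + 0.828 + 2.051 + 1.583 = 5.946
σ²_total = 5.946 + 2 × 4.282 = 14.510
α (item deleted) = (5/4)·(1 − 5.946/14.510) = 0.738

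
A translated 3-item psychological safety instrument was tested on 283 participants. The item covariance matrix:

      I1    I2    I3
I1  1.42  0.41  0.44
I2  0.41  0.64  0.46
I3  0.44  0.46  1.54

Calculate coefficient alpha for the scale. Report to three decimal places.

sum of item variances = 1.42 + 0.64 + 1.54 = 3.60
Σ_{i<j} σ_ij = 1.31
total variance = 3.60 + 2 × 1.31 = 6.22
α = (k/(k−1))·(1 − sum of item variances/total variance) = (3/2)·(1 − 3.60/6.22) = 0.632

coefficient alpha = 0.632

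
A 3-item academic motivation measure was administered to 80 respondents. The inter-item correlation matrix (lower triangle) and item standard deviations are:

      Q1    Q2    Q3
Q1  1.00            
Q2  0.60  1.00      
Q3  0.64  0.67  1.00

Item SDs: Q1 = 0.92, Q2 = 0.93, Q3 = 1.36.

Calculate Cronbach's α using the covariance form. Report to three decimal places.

Σσ²ᵢ = 0.92² + 0.93² + 1.36² = 3.5609
Covariances σ_ij = r_ij · s_i · s_j:
  σ(Q1,Q2) = 0.60 × 0.92 × 0.93 = 0.5134
  σ(Q1,Q3) = 0.64 × 0.92 × 1.36 = 0.8008
  σ(Q2,Q3) = 0.67 × 0.93 × 1.36 = 0.8474
σ²_T = Σσ²ᵢ + 2·Σσ_ij = 3.5609 + 2 × 2.1616 = 7.8841
α = (3/2)·(1 − 3.5609/7.8841) = 0.823

α = 0.823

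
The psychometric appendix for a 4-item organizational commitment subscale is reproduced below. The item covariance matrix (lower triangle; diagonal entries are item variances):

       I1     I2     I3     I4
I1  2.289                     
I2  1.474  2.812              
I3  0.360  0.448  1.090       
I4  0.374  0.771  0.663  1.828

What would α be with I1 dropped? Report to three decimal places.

Remaining items: I2, I3, I4 (k = 3).
Σσ²ᵢ = 2.812 + 1.090 + 1.828 = 5.730
σ²_T = 5.730 + 2 × 1.882 = 9.494
α (item deleted) = (3/2)·(1 − 5.730/9.494) = 0.595

α = 0.595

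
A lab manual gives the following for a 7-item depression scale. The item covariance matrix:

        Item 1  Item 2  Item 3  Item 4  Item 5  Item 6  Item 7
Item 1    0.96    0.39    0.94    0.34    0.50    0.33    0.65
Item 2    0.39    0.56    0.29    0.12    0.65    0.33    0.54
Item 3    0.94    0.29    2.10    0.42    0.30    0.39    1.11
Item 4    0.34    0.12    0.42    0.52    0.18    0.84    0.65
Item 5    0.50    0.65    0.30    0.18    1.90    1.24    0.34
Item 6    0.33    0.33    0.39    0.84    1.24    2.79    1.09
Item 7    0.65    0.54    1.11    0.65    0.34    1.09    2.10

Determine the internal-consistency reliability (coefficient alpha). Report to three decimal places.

Σσᵢ² = 0.96 + 0.56 + 2.10 + 0.52 + 1.90 + 2.79 + 2.10 = 10.93
Sum of the distinct covariances = 11.64
σ²_total = 10.93 + 2 × 11.64 = 34.21
α = (k/(k−1))·(1 − Σσᵢ²/σ²_total) = (7/6)·(1 − 10.93/34.21) = 0.794

coefficient alpha = 0.794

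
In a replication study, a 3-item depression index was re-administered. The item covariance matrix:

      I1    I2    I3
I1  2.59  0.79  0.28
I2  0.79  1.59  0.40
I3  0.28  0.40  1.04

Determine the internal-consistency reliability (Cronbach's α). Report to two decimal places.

Σσ²ᵢ = 2.59 + 1.59 + 1.04 = 5.22
Sum of off-diagonal covariances = 1.47
σ²_T = 5.22 + 2 × 1.47 = 8.16
α = (k/(k−1))·(1 − Σσ²ᵢ/σ²_T) = (3/2)·(1 − 5.22/8.16) = 0.54

α = 0.54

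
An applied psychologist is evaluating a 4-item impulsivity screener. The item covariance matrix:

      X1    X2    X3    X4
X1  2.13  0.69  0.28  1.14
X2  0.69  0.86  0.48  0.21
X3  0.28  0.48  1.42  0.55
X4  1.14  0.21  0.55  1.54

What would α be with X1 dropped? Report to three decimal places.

α = 0.590

Remaining items: X2, X3, X4 (k = 3).
Σσᵢ² = 0.86 + 1.42 + 1.54 = 3.82
total variance = 3.82 + 2 × 1.24 = 6.30
α (item deleted) = (3/2)·(1 − 3.82/6.30) = 0.590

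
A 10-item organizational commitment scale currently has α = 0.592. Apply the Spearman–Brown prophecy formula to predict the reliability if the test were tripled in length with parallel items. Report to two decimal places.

Length factor m = 3
α' = m·α / (1 + (m−1)·α)
   = 3 × 0.592 / (1 + (3 − 1) × 0.592)
   = 1.7760 / 2.1840 = 0.81

predicted reliability = 0.81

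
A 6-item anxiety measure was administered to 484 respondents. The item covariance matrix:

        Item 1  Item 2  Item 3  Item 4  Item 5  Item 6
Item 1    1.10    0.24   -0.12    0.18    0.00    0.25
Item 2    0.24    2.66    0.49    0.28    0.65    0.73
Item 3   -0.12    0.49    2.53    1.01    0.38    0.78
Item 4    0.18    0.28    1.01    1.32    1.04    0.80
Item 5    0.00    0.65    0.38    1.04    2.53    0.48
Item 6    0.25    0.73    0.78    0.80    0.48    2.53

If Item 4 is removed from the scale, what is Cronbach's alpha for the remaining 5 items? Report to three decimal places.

Remaining items: Item 1, Item 2, Item 3, Item 5, Item 6 (k = 5).
Σσ²ᵢ = 1.10 + 2.66 + 2.53 + 2.53 + 2.53 = 11.35
total variance = 11.35 + 2 × 3.88 = 19.11
α (item deleted) = (5/4)·(1 − 11.35/19.11) = 0.508

Cronbach's alpha = 0.508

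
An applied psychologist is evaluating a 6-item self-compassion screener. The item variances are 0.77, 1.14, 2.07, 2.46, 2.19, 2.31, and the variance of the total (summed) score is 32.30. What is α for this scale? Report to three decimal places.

Σσ²ᵢ = 0.77 + 1.14 + 2.07 + 2.46 + 2.19 + 2.31 = 10.94
α = (k/(k−1))·(1 − Σσ²ᵢ/σ²_total) = (6/5)·(1 − 10.94/32.30) = 0.794

α = 0.794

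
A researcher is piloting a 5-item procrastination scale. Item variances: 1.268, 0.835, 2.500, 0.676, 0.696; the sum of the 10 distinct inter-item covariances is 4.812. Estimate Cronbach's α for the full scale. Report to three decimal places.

Cronbach's α = 0.771

sum of item variances = 1.268 + 0.835 + 2.500 + 0.676 + 0.696 = 5.975
Sum of distinct covariances = 4.812
σ²_T = sum of item variances + 2·Σcov = 5.975 + 2 × 4.812 = 15.599
α = (5/4)·(1 − 5.975/15.599) = 0.771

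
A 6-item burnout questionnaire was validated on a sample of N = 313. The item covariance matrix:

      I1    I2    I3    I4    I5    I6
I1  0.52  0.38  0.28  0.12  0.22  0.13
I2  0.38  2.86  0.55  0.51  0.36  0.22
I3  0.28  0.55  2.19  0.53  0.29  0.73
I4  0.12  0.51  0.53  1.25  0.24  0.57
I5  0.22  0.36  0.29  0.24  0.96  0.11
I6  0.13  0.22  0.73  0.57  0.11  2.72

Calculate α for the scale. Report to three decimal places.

sum of item variances = 0.52 + 2.86 + 2.19 + 1.25 + 0.96 + 2.72 = 10.50
Sum of the distinct covariances = 5.24
σ²_T = 10.50 + 2 × 5.24 = 20.98
α = (k/(k−1))·(1 − sum of item variances/σ²_T) = (6/5)·(1 − 10.50/20.98) = 0.599

α = 0.599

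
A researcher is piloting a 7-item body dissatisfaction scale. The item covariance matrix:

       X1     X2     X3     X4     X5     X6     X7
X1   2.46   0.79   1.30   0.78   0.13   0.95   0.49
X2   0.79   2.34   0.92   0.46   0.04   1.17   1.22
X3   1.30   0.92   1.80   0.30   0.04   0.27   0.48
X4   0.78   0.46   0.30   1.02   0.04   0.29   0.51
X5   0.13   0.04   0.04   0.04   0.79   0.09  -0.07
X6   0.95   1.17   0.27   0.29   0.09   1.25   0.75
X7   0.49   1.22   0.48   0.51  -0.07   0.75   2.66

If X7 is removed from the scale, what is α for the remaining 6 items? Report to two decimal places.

Remaining items: X1, X2, X3, X4, X5, X6 (k = 6).
ΣVar(i) = 2.46 + 2.34 + 1.80 + 1.02 + 0.79 + 1.25 = 9.66
Var(T) = 9.66 + 2 × 7.57 = 24.80
α (item deleted) = (6/5)·(1 − 9.66/24.80) = 0.73

α = 0.73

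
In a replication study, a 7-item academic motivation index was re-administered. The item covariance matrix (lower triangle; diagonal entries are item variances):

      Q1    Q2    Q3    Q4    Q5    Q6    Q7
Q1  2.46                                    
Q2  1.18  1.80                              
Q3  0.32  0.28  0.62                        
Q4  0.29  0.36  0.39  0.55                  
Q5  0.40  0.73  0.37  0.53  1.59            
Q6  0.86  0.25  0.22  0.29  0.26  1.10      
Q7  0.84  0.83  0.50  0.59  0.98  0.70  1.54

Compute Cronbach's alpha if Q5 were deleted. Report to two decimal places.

Remaining items: Q1, Q2, Q3, Q4, Q6, Q7 (k = 6).
Σσ²ᵢ = 2.46 + 1.80 + 0.62 + 0.55 + 1.10 + 1.54 = 8.07
Var(T) = 8.07 + 2 × 7.90 = 23.87
α (item deleted) = (6/5)·(1 − 8.07/23.87) = 0.79

Cronbach's alpha = 0.79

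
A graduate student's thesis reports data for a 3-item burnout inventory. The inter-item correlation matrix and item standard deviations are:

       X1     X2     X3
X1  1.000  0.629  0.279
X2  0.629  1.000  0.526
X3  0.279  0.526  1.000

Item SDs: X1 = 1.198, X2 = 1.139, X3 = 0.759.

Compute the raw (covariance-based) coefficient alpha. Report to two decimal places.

Σσ²ᵢ = 1.198² + 1.139² + 0.759² = 3.3086
Covariances σ_ij = r_ij · s_i · s_j:
  σ(X1,X2) = 0.629 × 1.198 × 1.139 = 0.8583
  σ(X1,X3) = 0.279 × 1.198 × 0.759 = 0.2537
  σ(X2,X3) = 0.526 × 1.139 × 0.759 = 0.4547
σ²_T = Σσ²ᵢ + 2·Σσ_ij = 3.3086 + 2 × 1.5667 = 6.4420
α = (3/2)·(1 − 3.3086/6.4420) = 0.73

α = 0.73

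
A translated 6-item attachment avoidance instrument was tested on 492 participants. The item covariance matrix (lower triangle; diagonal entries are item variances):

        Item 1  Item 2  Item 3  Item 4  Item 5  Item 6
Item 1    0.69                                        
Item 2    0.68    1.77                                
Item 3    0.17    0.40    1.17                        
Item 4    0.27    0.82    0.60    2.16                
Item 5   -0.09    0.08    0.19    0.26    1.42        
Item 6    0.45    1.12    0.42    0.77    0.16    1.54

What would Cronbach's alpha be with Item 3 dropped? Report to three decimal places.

Remaining items: Item 1, Item 2, Item 4, Item 5, Item 6 (k = 5).
sum of item variances = 0.69 + 1.77 + 2.16 + 1.42 + 1.54 = 7.58
total variance = 7.58 + 2 × 4.52 = 16.62
α (item deleted) = (5/4)·(1 − 7.58/16.62) = 0.680

Cronbach's alpha = 0.680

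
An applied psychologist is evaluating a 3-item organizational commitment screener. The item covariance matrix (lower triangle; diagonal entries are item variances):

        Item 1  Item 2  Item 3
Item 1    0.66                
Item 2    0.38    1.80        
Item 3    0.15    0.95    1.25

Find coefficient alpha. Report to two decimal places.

Σσᵢ² = 0.66 + 1.80 + 1.25 = 3.71
Sum of off-diagonal covariances = 1.48
Var(T) = 3.71 + 2 × 1.48 = 6.67
α = (k/(k−1))·(1 − Σσᵢ²/Var(T)) = (3/2)·(1 − 3.71/6.67) = 0.67

α = 0.67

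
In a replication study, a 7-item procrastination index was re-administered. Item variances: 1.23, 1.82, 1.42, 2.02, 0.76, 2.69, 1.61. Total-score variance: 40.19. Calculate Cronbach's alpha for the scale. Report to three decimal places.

sum of item variances = 1.23 + 1.82 + 1.42 + 2.02 + 0.76 + 2.69 + 1.61 = 11.55
α = (k/(k−1))·(1 − sum of item variances/σ²_T) = (7/6)·(1 − 11.55/40.19) = 0.831

α = 0.831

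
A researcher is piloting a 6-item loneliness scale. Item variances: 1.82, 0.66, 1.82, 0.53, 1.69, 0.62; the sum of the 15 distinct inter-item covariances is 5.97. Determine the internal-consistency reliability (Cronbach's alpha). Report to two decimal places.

Σσ²ᵢ = 1.82 + 0.66 + 1.82 + 0.53 + 1.69 + 0.62 = 7.14
Sum of distinct covariances = 5.97
σ²_total = Σσ²ᵢ + 2·Σcov = 7.14 + 2 × 5.97 = 19.08
α = (6/5)·(1 − 7.14/19.08) = 0.75

α = 0.75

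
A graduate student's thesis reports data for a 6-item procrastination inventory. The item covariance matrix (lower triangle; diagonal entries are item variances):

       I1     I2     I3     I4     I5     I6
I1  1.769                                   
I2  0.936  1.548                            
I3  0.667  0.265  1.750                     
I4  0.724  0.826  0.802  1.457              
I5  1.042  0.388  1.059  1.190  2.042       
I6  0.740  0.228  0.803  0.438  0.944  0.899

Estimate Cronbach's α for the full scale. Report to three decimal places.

Cronbach's α = 0.840

ΣVar(i) = 1.769 + 1.548 + 1.750 + 1.457 + 2.042 + 0.899 = 9.465
Σ_{i<j} σ_ij = 11.052
Var(T) = 9.465 + 2 × 11.052 = 31.569
α = (k/(k−1))·(1 − ΣVar(i)/Var(T)) = (6/5)·(1 − 9.465/31.569) = 0.840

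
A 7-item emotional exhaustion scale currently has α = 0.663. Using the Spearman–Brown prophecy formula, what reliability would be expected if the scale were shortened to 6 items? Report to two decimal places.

Length factor m = 6/7 = 0.8571
α' = m·α / (1 − (1−m)·α)
   = 6/7 × 0.663 / (1 − (1 − 6/7) × 0.663)
   = 0.5683 / 0.9053 = 0.63

predicted reliability = 0.63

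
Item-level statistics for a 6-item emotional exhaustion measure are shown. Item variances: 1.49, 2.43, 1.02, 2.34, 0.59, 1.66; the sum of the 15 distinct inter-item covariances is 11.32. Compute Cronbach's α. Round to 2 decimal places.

α = 0.84

ΣVar(i) = 1.49 + 2.43 + 1.02 + 2.34 + 0.59 + 1.66 = 9.53
Sum of distinct covariances = 11.32
total variance = ΣVar(i) + 2·Σcov = 9.53 + 2 × 11.32 = 32.17
α = (6/5)·(1 − 9.53/32.17) = 0.84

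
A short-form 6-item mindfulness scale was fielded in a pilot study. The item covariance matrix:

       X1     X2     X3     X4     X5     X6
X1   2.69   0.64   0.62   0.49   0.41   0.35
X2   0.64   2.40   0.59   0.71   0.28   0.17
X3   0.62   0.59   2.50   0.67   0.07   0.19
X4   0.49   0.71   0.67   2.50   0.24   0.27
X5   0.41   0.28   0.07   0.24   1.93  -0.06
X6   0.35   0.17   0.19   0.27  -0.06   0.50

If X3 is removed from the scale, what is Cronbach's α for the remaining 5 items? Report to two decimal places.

Remaining items: X1, X2, X4, X5, X6 (k = 5).
ΣVar(i) = 2.69 + 2.40 + 2.50 + 1.93 + 0.50 = 10.02
σ²_T = 10.02 + 2 × 3.50 = 17.02
α (item deleted) = (5/4)·(1 − 10.02/17.02) = 0.51

α = 0.51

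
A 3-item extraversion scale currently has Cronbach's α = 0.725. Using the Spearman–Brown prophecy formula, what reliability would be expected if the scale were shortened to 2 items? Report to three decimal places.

Length factor m = 2/3 = 0.6667
α' = m·α / (1 − (1−m)·α)
   = 2/3 × 0.725 / (1 − (1 − 2/3) × 0.725)
   = 0.4833 / 0.7583 = 0.637

predicted reliability = 0.637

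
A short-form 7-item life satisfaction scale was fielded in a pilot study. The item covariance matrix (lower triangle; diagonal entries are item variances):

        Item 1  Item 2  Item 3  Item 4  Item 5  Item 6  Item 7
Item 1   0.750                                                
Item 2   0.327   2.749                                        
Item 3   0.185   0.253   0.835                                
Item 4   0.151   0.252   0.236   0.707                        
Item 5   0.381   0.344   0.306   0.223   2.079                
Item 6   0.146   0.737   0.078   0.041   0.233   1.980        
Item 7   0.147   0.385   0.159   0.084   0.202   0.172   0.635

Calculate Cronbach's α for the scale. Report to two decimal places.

Σσ²ᵢ = 0.750 + 2.749 + 0.835 + 0.707 + 2.079 + 1.980 + 0.635 = 9.735
Sum of off-diagonal covariances = 5.042
σ²_T = 9.735 + 2 × 5.042 = 19.819
α = (k/(k−1))·(1 − Σσ²ᵢ/σ²_T) = (7/6)·(1 − 9.735/19.819) = 0.59

α = 0.59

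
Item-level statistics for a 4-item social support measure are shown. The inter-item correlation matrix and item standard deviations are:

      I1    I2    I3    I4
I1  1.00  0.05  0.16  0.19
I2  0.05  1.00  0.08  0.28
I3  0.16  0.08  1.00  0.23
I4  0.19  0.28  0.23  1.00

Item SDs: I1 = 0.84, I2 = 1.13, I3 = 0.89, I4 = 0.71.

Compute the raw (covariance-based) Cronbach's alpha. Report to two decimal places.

Cronbach's alpha = 0.41

Σσ²ᵢ = 0.84² + 1.13² + 0.89² + 0.71² = 3.2787
Covariances σ_ij = r_ij · s_i · s_j:
  σ(I1,I2) = 0.05 × 0.84 × 1.13 = 0.0475
  σ(I1,I3) = 0.16 × 0.84 × 0.89 = 0.1196
  σ(I1,I4) = 0.19 × 0.84 × 0.71 = 0.1133
  σ(I2,I3) = 0.08 × 1.13 × 0.89 = 0.0805
  σ(I2,I4) = 0.28 × 1.13 × 0.71 = 0.2246
  σ(I3,I4) = 0.23 × 0.89 × 0.71 = 0.1453
σ²_T = Σσ²ᵢ + 2·Σσ_ij = 3.2787 + 2 × 0.7308 = 4.7403
α = (4/3)·(1 − 3.2787/4.7403) = 0.41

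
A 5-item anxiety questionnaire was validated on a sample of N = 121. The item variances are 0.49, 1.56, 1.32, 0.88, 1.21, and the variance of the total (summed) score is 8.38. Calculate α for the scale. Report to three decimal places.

ΣVar(i) = 0.49 + 1.56 + 1.32 + 0.88 + 1.21 = 5.46
α = (k/(k−1))·(1 − ΣVar(i)/σ²_T) = (5/4)·(1 − 5.46/8.38) = 0.436

α = 0.436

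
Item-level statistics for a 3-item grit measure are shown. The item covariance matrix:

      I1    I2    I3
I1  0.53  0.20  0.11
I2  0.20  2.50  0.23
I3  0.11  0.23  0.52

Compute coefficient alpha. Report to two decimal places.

sum of item variances = 0.53 + 2.50 + 0.52 = 3.55
Sum of the distinct covariances = 0.54
Var(T) = 3.55 + 2 × 0.54 = 4.63
α = (k/(k−1))·(1 − sum of item variances/Var(T)) = (3/2)·(1 − 3.55/4.63) = 0.35

α = 0.35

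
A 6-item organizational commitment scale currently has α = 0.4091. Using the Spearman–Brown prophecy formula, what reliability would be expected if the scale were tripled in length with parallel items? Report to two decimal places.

Length factor m = 3
α' = m·α / (1 + (m−1)·α)
   = 3 × 0.4091 / (1 + (3 − 1) × 0.4091)
   = 1.2273 / 1.8182 = 0.68

predicted reliability = 0.68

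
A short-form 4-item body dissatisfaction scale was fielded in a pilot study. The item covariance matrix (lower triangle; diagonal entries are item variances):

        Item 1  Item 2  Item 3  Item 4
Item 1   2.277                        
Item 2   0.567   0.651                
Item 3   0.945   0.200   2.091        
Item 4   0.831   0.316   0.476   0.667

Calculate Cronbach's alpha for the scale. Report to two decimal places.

sum of item variances = 2.277 + 0.651 + 2.091 + 0.667 = 5.686
Σ_{i<j} σ_ij = 3.335
total variance = 5.686 + 2 × 3.335 = 12.356
α = (k/(k−1))·(1 − sum of item variances/total variance) = (4/3)·(1 − 5.686/12.356) = 0.72

Cronbach's alpha = 0.72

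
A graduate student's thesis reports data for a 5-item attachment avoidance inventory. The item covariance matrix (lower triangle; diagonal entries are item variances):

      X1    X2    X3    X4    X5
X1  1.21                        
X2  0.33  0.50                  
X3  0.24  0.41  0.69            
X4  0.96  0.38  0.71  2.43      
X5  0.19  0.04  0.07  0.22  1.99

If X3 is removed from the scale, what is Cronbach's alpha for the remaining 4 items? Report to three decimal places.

Remaining items: X1, X2, X4, X5 (k = 4).
sum of item variances = 1.21 + 0.50 + 2.43 + 1.99 = 6.13
total variance = 6.13 + 2 × 2.12 = 10.37
α (item deleted) = (4/3)·(1 − 6.13/10.37) = 0.545

Cronbach's alpha = 0.545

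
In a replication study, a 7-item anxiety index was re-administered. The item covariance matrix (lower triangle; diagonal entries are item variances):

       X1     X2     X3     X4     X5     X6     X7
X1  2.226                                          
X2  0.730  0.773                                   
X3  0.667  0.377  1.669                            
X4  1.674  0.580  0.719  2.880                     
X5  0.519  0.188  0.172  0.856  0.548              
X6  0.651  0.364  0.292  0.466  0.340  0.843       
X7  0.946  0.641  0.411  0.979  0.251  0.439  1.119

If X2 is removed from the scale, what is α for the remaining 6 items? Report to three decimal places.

α = 0.803

Remaining items: X1, X3, X4, X5, X6, X7 (k = 6).
Σσ²ᵢ = 2.226 + 1.669 + 2.880 + 0.548 + 0.843 + 1.119 = 9.285
total variance = 9.285 + 2 × 9.382 = 28.049
α (item deleted) = (6/5)·(1 − 9.285/28.049) = 0.803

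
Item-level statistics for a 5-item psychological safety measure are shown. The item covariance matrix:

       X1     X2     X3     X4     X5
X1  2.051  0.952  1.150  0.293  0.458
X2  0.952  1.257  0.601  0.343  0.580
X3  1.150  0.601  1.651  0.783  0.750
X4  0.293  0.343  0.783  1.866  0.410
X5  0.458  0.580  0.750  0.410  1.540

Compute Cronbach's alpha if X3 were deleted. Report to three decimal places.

Remaining items: X1, X2, X4, X5 (k = 4).
Σσᵢ² = 2.051 + 1.257 + 1.866 + 1.540 = 6.714
Var(T) = 6.714 + 2 × 3.036 = 12.786
α (item deleted) = (4/3)·(1 − 6.714/12.786) = 0.633

α = 0.633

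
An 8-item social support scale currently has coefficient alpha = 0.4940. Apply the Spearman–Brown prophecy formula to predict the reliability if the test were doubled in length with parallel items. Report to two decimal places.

predicted reliability = 0.66

Length factor m = 2
α' = m·α / (1 + (m−1)·α)
   = 2 × 0.4940 / (1 + (2 − 1) × 0.4940)
   = 0.9880 / 1.4940 = 0.66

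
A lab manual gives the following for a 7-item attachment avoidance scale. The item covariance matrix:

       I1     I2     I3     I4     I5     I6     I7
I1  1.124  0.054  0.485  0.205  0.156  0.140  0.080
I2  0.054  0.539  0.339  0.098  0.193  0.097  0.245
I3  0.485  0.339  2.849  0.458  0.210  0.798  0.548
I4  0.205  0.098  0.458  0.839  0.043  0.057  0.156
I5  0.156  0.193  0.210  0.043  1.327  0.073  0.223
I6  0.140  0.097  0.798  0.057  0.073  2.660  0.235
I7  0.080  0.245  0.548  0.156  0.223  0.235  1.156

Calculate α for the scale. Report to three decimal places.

Σσ²ᵢ = 1.124 + 0.539 + 2.849 + 0.839 + 1.327 + 2.660 + 1.156 = 10.494
Sum of off-diagonal covariances = 4.893
Var(T) = 10.494 + 2 × 4.893 = 20.280
α = (k/(k−1))·(1 − Σσ²ᵢ/Var(T)) = (7/6)·(1 − 10.494/20.280) = 0.563

α = 0.563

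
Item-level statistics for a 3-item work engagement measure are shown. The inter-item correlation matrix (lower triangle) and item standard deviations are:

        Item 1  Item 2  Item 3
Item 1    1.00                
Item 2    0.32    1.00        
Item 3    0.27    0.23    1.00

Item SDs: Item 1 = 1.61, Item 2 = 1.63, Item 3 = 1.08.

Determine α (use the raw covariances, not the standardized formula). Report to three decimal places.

Σσ²ᵢ = 1.61² + 1.63² + 1.08² = 6.4154
Covariances σ_ij = r_ij · s_i · s_j:
  σ(Item 1,Item 2) = 0.32 × 1.61 × 1.63 = 0.8398
  σ(Item 1,Item 3) = 0.27 × 1.61 × 1.08 = 0.4695
  σ(Item 2,Item 3) = 0.23 × 1.63 × 1.08 = 0.4049
σ²_T = Σσ²ᵢ + 2·Σσ_ij = 6.4154 + 2 × 1.7142 = 9.8438
α = (3/2)·(1 − 6.4154/9.8438) = 0.522

α = 0.522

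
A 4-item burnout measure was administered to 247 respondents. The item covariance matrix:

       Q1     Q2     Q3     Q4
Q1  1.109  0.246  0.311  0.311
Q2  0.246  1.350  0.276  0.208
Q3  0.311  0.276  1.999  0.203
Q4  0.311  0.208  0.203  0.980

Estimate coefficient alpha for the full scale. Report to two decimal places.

Σσ²ᵢ = 1.109 + 1.350 + 1.999 + 0.980 = 5.438
Sum of off-diagonal covariances = 1.555
σ²_T = 5.438 + 2 × 1.555 = 8.548
α = (k/(k−1))·(1 − Σσ²ᵢ/σ²_T) = (4/3)·(1 − 5.438/8.548) = 0.49

α = 0.49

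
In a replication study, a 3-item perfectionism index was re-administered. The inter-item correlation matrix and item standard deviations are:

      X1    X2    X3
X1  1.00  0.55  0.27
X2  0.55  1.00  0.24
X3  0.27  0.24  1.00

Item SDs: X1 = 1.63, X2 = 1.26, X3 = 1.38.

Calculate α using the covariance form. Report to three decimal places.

Σσ²ᵢ = 1.63² + 1.26² + 1.38² = 6.1489
Covariances σ_ij = r_ij · s_i · s_j:
  σ(X1,X2) = 0.55 × 1.63 × 1.26 = 1.1296
  σ(X1,X3) = 0.27 × 1.63 × 1.38 = 0.6073
  σ(X2,X3) = 0.24 × 1.26 × 1.38 = 0.4173
σ²_T = Σσ²ᵢ + 2·Σσ_ij = 6.1489 + 2 × 2.1542 = 10.4573
α = (3/2)·(1 − 6.1489/10.4573) = 0.618

α = 0.618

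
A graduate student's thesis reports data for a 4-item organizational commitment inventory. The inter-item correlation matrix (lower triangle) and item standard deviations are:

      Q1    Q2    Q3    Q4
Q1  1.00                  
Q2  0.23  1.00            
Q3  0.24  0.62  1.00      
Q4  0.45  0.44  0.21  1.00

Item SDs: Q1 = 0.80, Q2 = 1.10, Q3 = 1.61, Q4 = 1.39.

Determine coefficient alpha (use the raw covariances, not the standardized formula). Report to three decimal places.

Σσ²ᵢ = 0.80² + 1.10² + 1.61² + 1.39² = 6.3742
Covariances σ_ij = r_ij · s_i · s_j:
  σ(Q1,Q2) = 0.23 × 0.80 × 1.10 = 0.2024
  σ(Q1,Q3) = 0.24 × 0.80 × 1.61 = 0.3091
  σ(Q1,Q4) = 0.45 × 0.80 × 1.39 = 0.5004
  σ(Q2,Q3) = 0.62 × 1.10 × 1.61 = 1.0980
  σ(Q2,Q4) = 0.44 × 1.10 × 1.39 = 0.6728
  σ(Q3,Q4) = 0.21 × 1.61 × 1.39 = 0.4700
σ²_T = Σσ²ᵢ + 2·Σσ_ij = 6.3742 + 2 × 3.2527 = 12.8796
α = (4/3)·(1 − 6.3742/12.8796) = 0.673

α = 0.673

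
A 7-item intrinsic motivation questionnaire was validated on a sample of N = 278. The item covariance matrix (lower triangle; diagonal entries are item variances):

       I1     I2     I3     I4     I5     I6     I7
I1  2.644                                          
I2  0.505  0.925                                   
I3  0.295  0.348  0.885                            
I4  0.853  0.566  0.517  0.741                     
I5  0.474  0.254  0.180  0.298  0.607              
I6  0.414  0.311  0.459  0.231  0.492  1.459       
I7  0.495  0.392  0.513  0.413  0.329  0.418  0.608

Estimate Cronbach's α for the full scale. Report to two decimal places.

Cronbach's α = 0.80

Σσᵢ² = 2.644 + 0.925 + 0.885 + 0.741 + 0.607 + 1.459 + 0.608 = 7.869
Sum of the distinct covariances = 8.757
Var(T) = 7.869 + 2 × 8.757 = 25.383
α = (k/(k−1))·(1 − Σσᵢ²/Var(T)) = (7/6)·(1 − 7.869/25.383) = 0.80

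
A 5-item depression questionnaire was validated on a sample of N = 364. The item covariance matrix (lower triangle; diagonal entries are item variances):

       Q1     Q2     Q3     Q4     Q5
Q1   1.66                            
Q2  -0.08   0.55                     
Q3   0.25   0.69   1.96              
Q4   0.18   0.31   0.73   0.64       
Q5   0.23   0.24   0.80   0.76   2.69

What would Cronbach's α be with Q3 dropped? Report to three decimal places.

α = 0.496

Remaining items: Q1, Q2, Q4, Q5 (k = 4).
Σσ²ᵢ = 1.66 + 0.55 + 0.64 + 2.69 = 5.54
total variance = 5.54 + 2 × 1.64 = 8.82
α (item deleted) = (4/3)·(1 − 5.54/8.82) = 0.496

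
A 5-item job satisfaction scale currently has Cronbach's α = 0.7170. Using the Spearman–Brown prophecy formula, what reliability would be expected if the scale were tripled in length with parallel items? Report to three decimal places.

predicted reliability = 0.884

Length factor m = 3
α' = m·α / (1 + (m−1)·α)
   = 3 × 0.7170 / (1 + (3 − 1) × 0.7170)
   = 2.1510 / 2.4340 = 0.884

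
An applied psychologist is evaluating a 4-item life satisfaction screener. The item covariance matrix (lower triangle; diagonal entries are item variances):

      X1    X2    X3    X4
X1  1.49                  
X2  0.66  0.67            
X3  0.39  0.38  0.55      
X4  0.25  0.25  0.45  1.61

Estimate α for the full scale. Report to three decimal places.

Σσᵢ² = 1.49 + 0.67 + 0.55 + 1.61 = 4.32
Sum of off-diagonal covariances = 2.38
σ²_T = 4.32 + 2 × 2.38 = 9.08
α = (k/(k−1))·(1 − Σσᵢ²/σ²_T) = (4/3)·(1 − 4.32/9.08) = 0.699

α = 0.699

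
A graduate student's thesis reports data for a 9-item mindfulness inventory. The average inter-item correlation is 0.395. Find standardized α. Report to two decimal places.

α = 0.85

Standardized α = k·r̄ / (1 + (k−1)·r̄) = 9 × 0.395 / (1 + 8 × 0.395)
  = 3.5550 / 4.1600 = 0.85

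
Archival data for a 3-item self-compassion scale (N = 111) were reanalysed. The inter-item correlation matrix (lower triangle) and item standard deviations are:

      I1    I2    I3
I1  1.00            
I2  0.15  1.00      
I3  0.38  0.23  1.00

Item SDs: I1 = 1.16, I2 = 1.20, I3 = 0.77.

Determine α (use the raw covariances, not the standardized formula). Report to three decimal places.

α = 0.466

Σσ²ᵢ = 1.16² + 1.20² + 0.77² = 3.3785
Covariances σ_ij = r_ij · s_i · s_j:
  σ(I1,I2) = 0.15 × 1.16 × 1.20 = 0.2088
  σ(I1,I3) = 0.38 × 1.16 × 0.77 = 0.3394
  σ(I2,I3) = 0.23 × 1.20 × 0.77 = 0.2125
σ²_T = Σσ²ᵢ + 2·Σσ_ij = 3.3785 + 2 × 0.7607 = 4.8999
α = (3/2)·(1 − 3.3785/4.8999) = 0.466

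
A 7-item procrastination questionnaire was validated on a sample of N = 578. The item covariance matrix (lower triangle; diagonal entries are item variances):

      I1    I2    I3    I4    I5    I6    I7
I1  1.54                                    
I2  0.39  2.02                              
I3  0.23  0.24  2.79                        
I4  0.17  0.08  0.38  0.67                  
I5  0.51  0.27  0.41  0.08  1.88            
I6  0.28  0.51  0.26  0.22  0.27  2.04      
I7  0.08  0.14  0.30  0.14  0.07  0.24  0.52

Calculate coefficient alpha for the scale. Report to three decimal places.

Σσ²ᵢ = 1.54 + 2.02 + 2.79 + 0.67 + 1.88 + 2.04 + 0.52 = 11.46
Σ_{i<j} σ_ij = 5.27
Var(T) = 11.46 + 2 × 5.27 = 22.00
α = (k/(k−1))·(1 − Σσ²ᵢ/Var(T)) = (7/6)·(1 − 11.46/22.00) = 0.559

coefficient alpha = 0.559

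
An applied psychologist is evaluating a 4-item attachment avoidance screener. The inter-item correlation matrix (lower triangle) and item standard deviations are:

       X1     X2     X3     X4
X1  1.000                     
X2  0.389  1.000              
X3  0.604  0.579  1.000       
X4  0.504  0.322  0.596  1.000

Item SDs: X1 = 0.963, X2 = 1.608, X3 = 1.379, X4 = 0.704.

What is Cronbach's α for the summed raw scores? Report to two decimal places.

Σσ²ᵢ = 0.963² + 1.608² + 1.379² + 0.704² = 5.9103
Covariances σ_ij = r_ij · s_i · s_j:
  σ(X1,X2) = 0.389 × 0.963 × 1.608 = 0.6024
  σ(X1,X3) = 0.604 × 0.963 × 1.379 = 0.8021
  σ(X1,X4) = 0.504 × 0.963 × 0.704 = 0.3417
  σ(X2,X3) = 0.579 × 1.608 × 1.379 = 1.2839
  σ(X2,X4) = 0.322 × 1.608 × 0.704 = 0.3645
  σ(X3,X4) = 0.596 × 1.379 × 0.704 = 0.5786
σ²_T = Σσ²ᵢ + 2·Σσ_ij = 5.9103 + 2 × 3.9732 = 13.8567
α = (4/3)·(1 − 5.9103/13.8567) = 0.76

Cronbach's α = 0.76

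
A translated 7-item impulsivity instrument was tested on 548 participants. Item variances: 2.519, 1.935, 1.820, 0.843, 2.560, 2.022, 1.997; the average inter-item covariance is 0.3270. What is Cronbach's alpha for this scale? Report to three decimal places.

α = 0.584

Σσ²ᵢ = 2.519 + 1.935 + 1.820 + 0.843 + 2.560 + 2.022 + 1.997 = 13.696
Sum of the 21 distinct covariances = 21 × 0.3270 = 6.8670
total variance = Σσ²ᵢ + 2·Σcov = 13.696 + 2 × 6.8670 = 27.4300
α = (7/6)·(1 − 13.696/27.4300) = 0.584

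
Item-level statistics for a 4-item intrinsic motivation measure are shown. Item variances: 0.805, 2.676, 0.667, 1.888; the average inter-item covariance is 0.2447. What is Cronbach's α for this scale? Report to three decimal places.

Cronbach's α = 0.436

Σσᵢ² = 0.805 + 2.676 + 0.667 + 1.888 = 6.036
Sum of the 6 distinct covariances = 6 × 0.2447 = 1.4682
σ²_total = Σσᵢ² + 2·Σcov = 6.036 + 2 × 1.4682 = 8.9724
α = (4/3)·(1 − 6.036/8.9724) = 0.436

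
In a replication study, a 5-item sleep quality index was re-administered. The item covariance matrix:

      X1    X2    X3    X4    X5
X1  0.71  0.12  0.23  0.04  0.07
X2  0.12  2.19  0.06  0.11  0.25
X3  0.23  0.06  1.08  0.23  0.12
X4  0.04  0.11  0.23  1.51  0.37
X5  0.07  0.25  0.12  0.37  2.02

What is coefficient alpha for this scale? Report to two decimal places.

sum of item variances = 0.71 + 2.19 + 1.08 + 1.51 + 2.02 = 7.51
Σ_{i<j} σ_ij = 1.60
σ²_total = 7.51 + 2 × 1.60 = 10.71
α = (k/(k−1))·(1 − sum of item variances/σ²_total) = (5/4)·(1 − 7.51/10.71) = 0.37

α = 0.37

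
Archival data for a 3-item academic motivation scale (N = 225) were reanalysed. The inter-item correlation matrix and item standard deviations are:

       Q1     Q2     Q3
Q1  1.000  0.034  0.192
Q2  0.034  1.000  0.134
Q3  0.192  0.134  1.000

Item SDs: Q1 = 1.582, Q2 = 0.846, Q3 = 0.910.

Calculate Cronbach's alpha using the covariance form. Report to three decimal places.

Σσ²ᵢ = 1.582² + 0.846² + 0.910² = 4.0465
Covariances σ_ij = r_ij · s_i · s_j:
  σ(Q1,Q2) = 0.034 × 1.582 × 0.846 = 0.0455
  σ(Q1,Q3) = 0.192 × 1.582 × 0.910 = 0.2764
  σ(Q2,Q3) = 0.134 × 0.846 × 0.910 = 0.1032
σ²_T = Σσ²ᵢ + 2·Σσ_ij = 4.0465 + 2 × 0.4251 = 4.8967
α = (3/2)·(1 − 4.0465/4.8967) = 0.260

Cronbach's alpha = 0.260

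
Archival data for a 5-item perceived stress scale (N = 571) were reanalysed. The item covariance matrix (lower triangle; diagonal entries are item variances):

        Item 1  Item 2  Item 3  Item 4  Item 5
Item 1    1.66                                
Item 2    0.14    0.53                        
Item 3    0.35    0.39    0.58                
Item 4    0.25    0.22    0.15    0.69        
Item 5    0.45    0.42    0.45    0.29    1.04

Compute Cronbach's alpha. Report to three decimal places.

Σσ²ᵢ = 1.66 + 0.53 + 0.58 + 0.69 + 1.04 = 4.50
Sum of off-diagonal covariances = 3.11
σ²_total = 4.50 + 2 × 3.11 = 10.72
α = (k/(k−1))·(1 − Σσ²ᵢ/σ²_total) = (5/4)·(1 − 4.50/10.72) = 0.725

α = 0.725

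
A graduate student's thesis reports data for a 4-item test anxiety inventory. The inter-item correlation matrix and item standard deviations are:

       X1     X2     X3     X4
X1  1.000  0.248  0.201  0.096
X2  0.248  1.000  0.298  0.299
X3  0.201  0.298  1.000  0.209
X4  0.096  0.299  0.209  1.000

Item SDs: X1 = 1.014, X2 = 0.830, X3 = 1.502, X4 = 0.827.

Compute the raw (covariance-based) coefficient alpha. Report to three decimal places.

Σσ²ᵢ = 1.014² + 0.830² + 1.502² + 0.827² = 4.6570
Covariances σ_ij = r_ij · s_i · s_j:
  σ(X1,X2) = 0.248 × 1.014 × 0.830 = 0.2087
  σ(X1,X3) = 0.201 × 1.014 × 1.502 = 0.3061
  σ(X1,X4) = 0.096 × 1.014 × 0.827 = 0.0805
  σ(X2,X3) = 0.298 × 0.830 × 1.502 = 0.3715
  σ(X2,X4) = 0.299 × 0.830 × 0.827 = 0.2052
  σ(X3,X4) = 0.209 × 1.502 × 0.827 = 0.2596
σ²_T = Σσ²ᵢ + 2·Σσ_ij = 4.6570 + 2 × 1.4316 = 7.5202
α = (4/3)·(1 − 4.6570/7.5202) = 0.508

α = 0.508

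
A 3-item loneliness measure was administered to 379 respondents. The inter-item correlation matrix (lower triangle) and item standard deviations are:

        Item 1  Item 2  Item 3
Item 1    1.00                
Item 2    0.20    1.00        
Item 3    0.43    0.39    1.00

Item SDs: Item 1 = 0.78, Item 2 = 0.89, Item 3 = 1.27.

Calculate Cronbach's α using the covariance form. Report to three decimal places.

Σσ²ᵢ = 0.78² + 0.89² + 1.27² = 3.0134
Covariances σ_ij = r_ij · s_i · s_j:
  σ(Item 1,Item 2) = 0.20 × 0.78 × 0.89 = 0.1388
  σ(Item 1,Item 3) = 0.43 × 0.78 × 1.27 = 0.4260
  σ(Item 2,Item 3) = 0.39 × 0.89 × 1.27 = 0.4408
σ²_T = Σσ²ᵢ + 2·Σσ_ij = 3.0134 + 2 × 1.0056 = 5.0246
α = (3/2)·(1 − 3.0134/5.0246) = 0.600

Cronbach's α = 0.600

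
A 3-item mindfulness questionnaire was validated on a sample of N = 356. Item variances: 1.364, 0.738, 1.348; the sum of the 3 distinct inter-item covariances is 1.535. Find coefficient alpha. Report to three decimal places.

α = 0.706

Σσᵢ² = 1.364 + 0.738 + 1.348 = 3.450
Sum of distinct covariances = 1.535
Var(T) = Σσᵢ² + 2·Σcov = 3.450 + 2 × 1.535 = 6.520
α = (3/2)·(1 − 3.450/6.520) = 0.706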